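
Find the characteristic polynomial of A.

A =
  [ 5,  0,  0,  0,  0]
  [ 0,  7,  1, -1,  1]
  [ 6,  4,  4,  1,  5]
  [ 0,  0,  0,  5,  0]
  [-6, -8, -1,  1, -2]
x^5 - 19*x^4 + 130*x^3 - 350*x^2 + 125*x + 625

Expanding det(x·I − A) (e.g. by cofactor expansion or by noting that A is similar to its Jordan form J, which has the same characteristic polynomial as A) gives
  χ_A(x) = x^5 - 19*x^4 + 130*x^3 - 350*x^2 + 125*x + 625
which factors as (x - 5)^4*(x + 1). The eigenvalues (with algebraic multiplicities) are λ = -1 with multiplicity 1, λ = 5 with multiplicity 4.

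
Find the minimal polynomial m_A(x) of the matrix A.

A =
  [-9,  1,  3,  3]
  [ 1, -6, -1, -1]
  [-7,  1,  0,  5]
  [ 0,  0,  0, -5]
x^3 + 15*x^2 + 75*x + 125

The characteristic polynomial is χ_A(x) = (x + 5)^4, so the eigenvalues are known. The minimal polynomial is
  m_A(x) = Π_λ (x − λ)^{k_λ}
where k_λ is the size of the *largest* Jordan block for λ (equivalently, the smallest k with (A − λI)^k v = 0 for every generalised eigenvector v of λ).

  λ = -5: largest Jordan block has size 3, contributing (x + 5)^3

So m_A(x) = (x + 5)^3 = x^3 + 15*x^2 + 75*x + 125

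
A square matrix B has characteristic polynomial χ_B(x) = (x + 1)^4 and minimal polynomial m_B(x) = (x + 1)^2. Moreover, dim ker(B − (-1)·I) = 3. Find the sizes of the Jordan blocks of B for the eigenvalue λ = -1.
Block sizes for λ = -1: [2, 1, 1]

Step 1 — from the characteristic polynomial, algebraic multiplicity of λ = -1 is 4. From dim ker(B − (-1)·I) = 3, there are exactly 3 Jordan blocks for λ = -1.
Step 2 — from the minimal polynomial, the factor (x + 1)^2 tells us the largest block for λ = -1 has size 2.
Step 3 — with total size 4, 3 blocks, and largest block 2, the block sizes (in nonincreasing order) are [2, 1, 1].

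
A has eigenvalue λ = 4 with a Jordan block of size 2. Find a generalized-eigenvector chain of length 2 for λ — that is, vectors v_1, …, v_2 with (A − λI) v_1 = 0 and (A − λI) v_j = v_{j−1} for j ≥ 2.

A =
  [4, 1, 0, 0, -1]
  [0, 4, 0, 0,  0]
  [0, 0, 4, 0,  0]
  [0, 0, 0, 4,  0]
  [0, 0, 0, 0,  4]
A Jordan chain for λ = 4 of length 2:
v_1 = (1, 0, 0, 0, 0)ᵀ
v_2 = (0, 1, 0, 0, 0)ᵀ

Let N = A − (4)·I. We want v_2 with N^2 v_2 = 0 but N^1 v_2 ≠ 0; then v_{j-1} := N · v_j for j = 2, …, 2.

Pick v_2 = (0, 1, 0, 0, 0)ᵀ.
Then v_1 = N · v_2 = (1, 0, 0, 0, 0)ᵀ.

Sanity check: (A − (4)·I) v_1 = (0, 0, 0, 0, 0)ᵀ = 0. ✓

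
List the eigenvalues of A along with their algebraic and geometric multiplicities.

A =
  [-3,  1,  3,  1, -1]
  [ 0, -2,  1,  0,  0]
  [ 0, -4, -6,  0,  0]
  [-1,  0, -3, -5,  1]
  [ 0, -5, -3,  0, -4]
λ = -4: alg = 5, geom = 2

Step 1 — factor the characteristic polynomial to read off the algebraic multiplicities:
  χ_A(x) = (x + 4)^5

Step 2 — compute geometric multiplicities via the rank-nullity identity g(λ) = n − rank(A − λI):
  rank(A − (-4)·I) = 3, so dim ker(A − (-4)·I) = n − 3 = 2

Summary:
  λ = -4: algebraic multiplicity = 5, geometric multiplicity = 2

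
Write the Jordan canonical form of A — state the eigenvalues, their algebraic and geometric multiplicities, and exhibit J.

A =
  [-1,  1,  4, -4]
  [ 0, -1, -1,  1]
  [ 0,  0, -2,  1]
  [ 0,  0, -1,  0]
J_3(-1) ⊕ J_1(-1)

The characteristic polynomial is
  det(x·I − A) = x^4 + 4*x^3 + 6*x^2 + 4*x + 1 = (x + 1)^4

Eigenvalues and multiplicities (the geometric multiplicity of λ is n − rank(A − λI), which equals the number of Jordan blocks for λ):
  λ = -1: algebraic multiplicity = 4, geometric multiplicity = 2

Determining the block sizes for each eigenvalue:
  λ = -1: with am = 4 and gm = 2, the partition is not yet determined (e.g. several partitions of 4 into 2 parts exist). Let N = A − (-1)·I. Computing rank(N^1) = 2, rank(N^2) = 1, rank(N^3) = 0; the number of blocks of size ≥ j is rank(N^{j−1}) − rank(N^j), giving [2, 1, 1]. So we have 1 block(s) of size 3, 1 block(s) of size 1 → block sizes [3, 1]

Assembling the blocks gives a Jordan form
J =
  [-1,  1,  0,  0]
  [ 0, -1,  1,  0]
  [ 0,  0, -1,  0]
  [ 0,  0,  0, -1]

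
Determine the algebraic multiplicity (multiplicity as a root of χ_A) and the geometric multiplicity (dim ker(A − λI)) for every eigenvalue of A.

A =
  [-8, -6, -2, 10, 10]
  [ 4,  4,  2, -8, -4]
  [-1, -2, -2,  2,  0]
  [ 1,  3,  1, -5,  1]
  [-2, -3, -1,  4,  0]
λ = -3: alg = 1, geom = 1; λ = -2: alg = 4, geom = 2

Step 1 — factor the characteristic polynomial to read off the algebraic multiplicities:
  χ_A(x) = (x + 2)^4*(x + 3)

Step 2 — compute geometric multiplicities via the rank-nullity identity g(λ) = n − rank(A − λI):
  rank(A − (-3)·I) = 4, so dim ker(A − (-3)·I) = n − 4 = 1
  rank(A − (-2)·I) = 3, so dim ker(A − (-2)·I) = n − 3 = 2

Summary:
  λ = -3: algebraic multiplicity = 1, geometric multiplicity = 1
  λ = -2: algebraic multiplicity = 4, geometric multiplicity = 2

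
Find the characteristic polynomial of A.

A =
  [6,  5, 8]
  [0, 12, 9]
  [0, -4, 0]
x^3 - 18*x^2 + 108*x - 216

Expanding det(x·I − A) (e.g. by cofactor expansion or by noting that A is similar to its Jordan form J, which has the same characteristic polynomial as A) gives
  χ_A(x) = x^3 - 18*x^2 + 108*x - 216
which factors as (x - 6)^3. The eigenvalues (with algebraic multiplicities) are λ = 6 with multiplicity 3.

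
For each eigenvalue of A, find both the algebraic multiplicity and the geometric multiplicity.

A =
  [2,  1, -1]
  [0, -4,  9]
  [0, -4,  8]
λ = 2: alg = 3, geom = 1

Step 1 — factor the characteristic polynomial to read off the algebraic multiplicities:
  χ_A(x) = (x - 2)^3

Step 2 — compute geometric multiplicities via the rank-nullity identity g(λ) = n − rank(A − λI):
  rank(A − (2)·I) = 2, so dim ker(A − (2)·I) = n − 2 = 1

Summary:
  λ = 2: algebraic multiplicity = 3, geometric multiplicity = 1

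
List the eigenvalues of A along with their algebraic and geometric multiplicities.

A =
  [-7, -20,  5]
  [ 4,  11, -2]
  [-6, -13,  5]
λ = 3: alg = 3, geom = 1

Step 1 — factor the characteristic polynomial to read off the algebraic multiplicities:
  χ_A(x) = (x - 3)^3

Step 2 — compute geometric multiplicities via the rank-nullity identity g(λ) = n − rank(A − λI):
  rank(A − (3)·I) = 2, so dim ker(A − (3)·I) = n − 2 = 1

Summary:
  λ = 3: algebraic multiplicity = 3, geometric multiplicity = 1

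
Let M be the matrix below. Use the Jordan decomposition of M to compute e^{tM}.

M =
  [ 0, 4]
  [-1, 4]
e^{tM} =
  [-2*t*exp(2*t) + exp(2*t), 4*t*exp(2*t)]
  [-t*exp(2*t), 2*t*exp(2*t) + exp(2*t)]

Strategy: write M = P · J · P⁻¹ where J is a Jordan canonical form, so e^{tM} = P · e^{tJ} · P⁻¹, and e^{tJ} can be computed block-by-block.

M has Jordan form
J =
  [2, 1]
  [0, 2]
(up to reordering of blocks).

Per-block formulas:
  For a 2×2 Jordan block J_2(2): exp(t · J_2(2)) = e^(2t)·(I + t·N), where N is the 2×2 nilpotent shift.

After assembling e^{tJ} and conjugating by P, we get:

e^{tM} =
  [-2*t*exp(2*t) + exp(2*t), 4*t*exp(2*t)]
  [-t*exp(2*t), 2*t*exp(2*t) + exp(2*t)]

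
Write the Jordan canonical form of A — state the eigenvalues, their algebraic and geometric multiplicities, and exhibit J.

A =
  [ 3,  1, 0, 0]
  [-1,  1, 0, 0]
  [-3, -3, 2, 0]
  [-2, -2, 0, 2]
J_2(2) ⊕ J_1(2) ⊕ J_1(2)

The characteristic polynomial is
  det(x·I − A) = x^4 - 8*x^3 + 24*x^2 - 32*x + 16 = (x - 2)^4

Eigenvalues and multiplicities (the geometric multiplicity of λ is n − rank(A − λI), which equals the number of Jordan blocks for λ):
  λ = 2: algebraic multiplicity = 4, geometric multiplicity = 3

Determining the block sizes for each eigenvalue:
  λ = 2: 3 blocks summing to 4 forces exactly one block of size 2 and the rest size 1 → block sizes [2, 1, 1]

Assembling the blocks gives a Jordan form
J =
  [2, 1, 0, 0]
  [0, 2, 0, 0]
  [0, 0, 2, 0]
  [0, 0, 0, 2]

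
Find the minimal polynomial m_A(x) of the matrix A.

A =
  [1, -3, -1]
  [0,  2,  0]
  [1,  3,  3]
x^2 - 4*x + 4

The characteristic polynomial is χ_A(x) = (x - 2)^3, so the eigenvalues are known. The minimal polynomial is
  m_A(x) = Π_λ (x − λ)^{k_λ}
where k_λ is the size of the *largest* Jordan block for λ (equivalently, the smallest k with (A − λI)^k v = 0 for every generalised eigenvector v of λ).

  λ = 2: largest Jordan block has size 2, contributing (x − 2)^2

So m_A(x) = (x - 2)^2 = x^2 - 4*x + 4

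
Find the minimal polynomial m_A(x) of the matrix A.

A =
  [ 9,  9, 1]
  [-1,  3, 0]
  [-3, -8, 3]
x^3 - 15*x^2 + 75*x - 125

The characteristic polynomial is χ_A(x) = (x - 5)^3, so the eigenvalues are known. The minimal polynomial is
  m_A(x) = Π_λ (x − λ)^{k_λ}
where k_λ is the size of the *largest* Jordan block for λ (equivalently, the smallest k with (A − λI)^k v = 0 for every generalised eigenvector v of λ).

  λ = 5: largest Jordan block has size 3, contributing (x − 5)^3

So m_A(x) = (x - 5)^3 = x^3 - 15*x^2 + 75*x - 125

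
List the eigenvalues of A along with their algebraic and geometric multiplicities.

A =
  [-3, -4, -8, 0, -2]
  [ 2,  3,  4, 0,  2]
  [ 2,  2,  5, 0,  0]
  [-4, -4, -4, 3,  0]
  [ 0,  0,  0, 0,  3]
λ = 1: alg = 2, geom = 2; λ = 3: alg = 3, geom = 3

Step 1 — factor the characteristic polynomial to read off the algebraic multiplicities:
  χ_A(x) = (x - 3)^3*(x - 1)^2

Step 2 — compute geometric multiplicities via the rank-nullity identity g(λ) = n − rank(A − λI):
  rank(A − (1)·I) = 3, so dim ker(A − (1)·I) = n − 3 = 2
  rank(A − (3)·I) = 2, so dim ker(A − (3)·I) = n − 2 = 3

Summary:
  λ = 1: algebraic multiplicity = 2, geometric multiplicity = 2
  λ = 3: algebraic multiplicity = 3, geometric multiplicity = 3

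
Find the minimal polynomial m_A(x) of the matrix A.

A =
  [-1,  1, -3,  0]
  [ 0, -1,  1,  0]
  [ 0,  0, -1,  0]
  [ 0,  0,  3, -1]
x^3 + 3*x^2 + 3*x + 1

The characteristic polynomial is χ_A(x) = (x + 1)^4, so the eigenvalues are known. The minimal polynomial is
  m_A(x) = Π_λ (x − λ)^{k_λ}
where k_λ is the size of the *largest* Jordan block for λ (equivalently, the smallest k with (A − λI)^k v = 0 for every generalised eigenvector v of λ).

  λ = -1: largest Jordan block has size 3, contributing (x + 1)^3

So m_A(x) = (x + 1)^3 = x^3 + 3*x^2 + 3*x + 1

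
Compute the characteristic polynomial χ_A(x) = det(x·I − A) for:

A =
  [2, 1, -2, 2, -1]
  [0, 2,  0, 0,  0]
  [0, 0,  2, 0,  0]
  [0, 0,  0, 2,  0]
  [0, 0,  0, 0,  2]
x^5 - 10*x^4 + 40*x^3 - 80*x^2 + 80*x - 32

Expanding det(x·I − A) (e.g. by cofactor expansion or by noting that A is similar to its Jordan form J, which has the same characteristic polynomial as A) gives
  χ_A(x) = x^5 - 10*x^4 + 40*x^3 - 80*x^2 + 80*x - 32
which factors as (x - 2)^5. The eigenvalues (with algebraic multiplicities) are λ = 2 with multiplicity 5.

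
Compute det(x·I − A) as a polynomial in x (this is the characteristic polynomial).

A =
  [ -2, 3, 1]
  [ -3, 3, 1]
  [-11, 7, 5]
x^3 - 6*x^2 + 12*x - 8

Expanding det(x·I − A) (e.g. by cofactor expansion or by noting that A is similar to its Jordan form J, which has the same characteristic polynomial as A) gives
  χ_A(x) = x^3 - 6*x^2 + 12*x - 8
which factors as (x - 2)^3. The eigenvalues (with algebraic multiplicities) are λ = 2 with multiplicity 3.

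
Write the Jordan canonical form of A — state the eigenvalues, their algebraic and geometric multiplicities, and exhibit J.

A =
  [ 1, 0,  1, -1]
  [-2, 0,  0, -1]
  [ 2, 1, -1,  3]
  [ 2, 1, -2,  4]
J_2(1) ⊕ J_2(1)

The characteristic polynomial is
  det(x·I − A) = x^4 - 4*x^3 + 6*x^2 - 4*x + 1 = (x - 1)^4

Eigenvalues and multiplicities (the geometric multiplicity of λ is n − rank(A − λI), which equals the number of Jordan blocks for λ):
  λ = 1: algebraic multiplicity = 4, geometric multiplicity = 2

Determining the block sizes for each eigenvalue:
  λ = 1: with am = 4 and gm = 2, the partition is not yet determined (e.g. several partitions of 4 into 2 parts exist). Let N = A − (1)·I. Computing rank(N^1) = 2, rank(N^2) = 0; the number of blocks of size ≥ j is rank(N^{j−1}) − rank(N^j), giving [2, 2]. So we have 2 block(s) of size 2 → block sizes [2, 2]

Assembling the blocks gives a Jordan form
J =
  [1, 1, 0, 0]
  [0, 1, 0, 0]
  [0, 0, 1, 1]
  [0, 0, 0, 1]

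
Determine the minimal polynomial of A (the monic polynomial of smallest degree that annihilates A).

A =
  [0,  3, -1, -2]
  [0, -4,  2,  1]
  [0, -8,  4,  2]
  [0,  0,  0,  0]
x^3

The characteristic polynomial is χ_A(x) = x^4, so the eigenvalues are known. The minimal polynomial is
  m_A(x) = Π_λ (x − λ)^{k_λ}
where k_λ is the size of the *largest* Jordan block for λ (equivalently, the smallest k with (A − λI)^k v = 0 for every generalised eigenvector v of λ).

  λ = 0: largest Jordan block has size 3, contributing (x − 0)^3

So m_A(x) = x^3 = x^3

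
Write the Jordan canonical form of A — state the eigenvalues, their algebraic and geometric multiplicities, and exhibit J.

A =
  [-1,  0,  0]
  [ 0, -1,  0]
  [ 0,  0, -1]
J_1(-1) ⊕ J_1(-1) ⊕ J_1(-1)

The characteristic polynomial is
  det(x·I − A) = x^3 + 3*x^2 + 3*x + 1 = (x + 1)^3

Eigenvalues and multiplicities (the geometric multiplicity of λ is n − rank(A − λI), which equals the number of Jordan blocks for λ):
  λ = -1: algebraic multiplicity = 3, geometric multiplicity = 3

Determining the block sizes for each eigenvalue:
  λ = -1: gm = am = 3, so every block has size 1 → block sizes [1, 1, 1]

Assembling the blocks gives a Jordan form
J =
  [-1,  0,  0]
  [ 0, -1,  0]
  [ 0,  0, -1]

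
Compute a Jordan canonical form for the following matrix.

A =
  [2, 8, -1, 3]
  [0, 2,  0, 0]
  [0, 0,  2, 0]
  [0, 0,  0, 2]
J_2(2) ⊕ J_1(2) ⊕ J_1(2)

The characteristic polynomial is
  det(x·I − A) = x^4 - 8*x^3 + 24*x^2 - 32*x + 16 = (x - 2)^4

Eigenvalues and multiplicities (the geometric multiplicity of λ is n − rank(A − λI), which equals the number of Jordan blocks for λ):
  λ = 2: algebraic multiplicity = 4, geometric multiplicity = 3

Determining the block sizes for each eigenvalue:
  λ = 2: 3 blocks summing to 4 forces exactly one block of size 2 and the rest size 1 → block sizes [2, 1, 1]

Assembling the blocks gives a Jordan form
J =
  [2, 1, 0, 0]
  [0, 2, 0, 0]
  [0, 0, 2, 0]
  [0, 0, 0, 2]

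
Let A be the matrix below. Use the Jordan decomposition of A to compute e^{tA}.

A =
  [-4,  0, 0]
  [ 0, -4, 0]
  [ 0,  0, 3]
e^{tA} =
  [exp(-4*t), 0, 0]
  [0, exp(-4*t), 0]
  [0, 0, exp(3*t)]

Strategy: write A = P · J · P⁻¹ where J is a Jordan canonical form, so e^{tA} = P · e^{tJ} · P⁻¹, and e^{tJ} can be computed block-by-block.

A has Jordan form
J =
  [-4,  0, 0]
  [ 0, -4, 0]
  [ 0,  0, 3]
(up to reordering of blocks).

Per-block formulas:
  For a 1×1 block at λ = -4: exp(t · [-4]) = [e^(-4t)].
  For a 1×1 block at λ = 3: exp(t · [3]) = [e^(3t)].

After assembling e^{tJ} and conjugating by P, we get:

e^{tA} =
  [exp(-4*t), 0, 0]
  [0, exp(-4*t), 0]
  [0, 0, exp(3*t)]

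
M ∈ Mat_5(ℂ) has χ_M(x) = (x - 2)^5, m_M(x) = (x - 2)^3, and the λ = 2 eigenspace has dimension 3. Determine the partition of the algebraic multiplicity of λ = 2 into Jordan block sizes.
Block sizes for λ = 2: [3, 1, 1]

Step 1 — from the characteristic polynomial, algebraic multiplicity of λ = 2 is 5. From dim ker(M − (2)·I) = 3, there are exactly 3 Jordan blocks for λ = 2.
Step 2 — from the minimal polynomial, the factor (x − 2)^3 tells us the largest block for λ = 2 has size 3.
Step 3 — with total size 5, 3 blocks, and largest block 3, the block sizes (in nonincreasing order) are [3, 1, 1].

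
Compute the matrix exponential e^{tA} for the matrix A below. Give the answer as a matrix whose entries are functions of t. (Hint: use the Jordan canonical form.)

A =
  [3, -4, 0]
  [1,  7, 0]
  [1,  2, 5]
e^{tA} =
  [-2*t*exp(5*t) + exp(5*t), -4*t*exp(5*t), 0]
  [t*exp(5*t), 2*t*exp(5*t) + exp(5*t), 0]
  [t*exp(5*t), 2*t*exp(5*t), exp(5*t)]

Strategy: write A = P · J · P⁻¹ where J is a Jordan canonical form, so e^{tA} = P · e^{tJ} · P⁻¹, and e^{tJ} can be computed block-by-block.

A has Jordan form
J =
  [5, 1, 0]
  [0, 5, 0]
  [0, 0, 5]
(up to reordering of blocks).

Per-block formulas:
  For a 1×1 block at λ = 5: exp(t · [5]) = [e^(5t)].
  For a 2×2 Jordan block J_2(5): exp(t · J_2(5)) = e^(5t)·(I + t·N), where N is the 2×2 nilpotent shift.

After assembling e^{tJ} and conjugating by P, we get:

e^{tA} =
  [-2*t*exp(5*t) + exp(5*t), -4*t*exp(5*t), 0]
  [t*exp(5*t), 2*t*exp(5*t) + exp(5*t), 0]
  [t*exp(5*t), 2*t*exp(5*t), exp(5*t)]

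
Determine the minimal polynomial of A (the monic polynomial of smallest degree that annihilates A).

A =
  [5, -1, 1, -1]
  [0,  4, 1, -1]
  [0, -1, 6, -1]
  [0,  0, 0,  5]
x^2 - 10*x + 25

The characteristic polynomial is χ_A(x) = (x - 5)^4, so the eigenvalues are known. The minimal polynomial is
  m_A(x) = Π_λ (x − λ)^{k_λ}
where k_λ is the size of the *largest* Jordan block for λ (equivalently, the smallest k with (A − λI)^k v = 0 for every generalised eigenvector v of λ).

  λ = 5: largest Jordan block has size 2, contributing (x − 5)^2

So m_A(x) = (x - 5)^2 = x^2 - 10*x + 25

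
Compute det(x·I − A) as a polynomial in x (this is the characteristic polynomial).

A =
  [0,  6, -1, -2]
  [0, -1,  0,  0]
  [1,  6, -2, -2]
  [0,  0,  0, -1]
x^4 + 4*x^3 + 6*x^2 + 4*x + 1

Expanding det(x·I − A) (e.g. by cofactor expansion or by noting that A is similar to its Jordan form J, which has the same characteristic polynomial as A) gives
  χ_A(x) = x^4 + 4*x^3 + 6*x^2 + 4*x + 1
which factors as (x + 1)^4. The eigenvalues (with algebraic multiplicities) are λ = -1 with multiplicity 4.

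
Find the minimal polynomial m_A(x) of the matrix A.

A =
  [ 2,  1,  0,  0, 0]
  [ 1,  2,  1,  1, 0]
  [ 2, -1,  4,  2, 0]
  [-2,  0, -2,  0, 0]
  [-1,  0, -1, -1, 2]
x^3 - 6*x^2 + 12*x - 8

The characteristic polynomial is χ_A(x) = (x - 2)^5, so the eigenvalues are known. The minimal polynomial is
  m_A(x) = Π_λ (x − λ)^{k_λ}
where k_λ is the size of the *largest* Jordan block for λ (equivalently, the smallest k with (A − λI)^k v = 0 for every generalised eigenvector v of λ).

  λ = 2: largest Jordan block has size 3, contributing (x − 2)^3

So m_A(x) = (x - 2)^3 = x^3 - 6*x^2 + 12*x - 8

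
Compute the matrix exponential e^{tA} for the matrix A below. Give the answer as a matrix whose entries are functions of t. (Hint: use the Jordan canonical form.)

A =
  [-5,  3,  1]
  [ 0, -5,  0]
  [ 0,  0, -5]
e^{tA} =
  [exp(-5*t), 3*t*exp(-5*t), t*exp(-5*t)]
  [0, exp(-5*t), 0]
  [0, 0, exp(-5*t)]

Strategy: write A = P · J · P⁻¹ where J is a Jordan canonical form, so e^{tA} = P · e^{tJ} · P⁻¹, and e^{tJ} can be computed block-by-block.

A has Jordan form
J =
  [-5,  1,  0]
  [ 0, -5,  0]
  [ 0,  0, -5]
(up to reordering of blocks).

Per-block formulas:
  For a 2×2 Jordan block J_2(-5): exp(t · J_2(-5)) = e^(-5t)·(I + t·N), where N is the 2×2 nilpotent shift.
  For a 1×1 block at λ = -5: exp(t · [-5]) = [e^(-5t)].

After assembling e^{tJ} and conjugating by P, we get:

e^{tA} =
  [exp(-5*t), 3*t*exp(-5*t), t*exp(-5*t)]
  [0, exp(-5*t), 0]
  [0, 0, exp(-5*t)]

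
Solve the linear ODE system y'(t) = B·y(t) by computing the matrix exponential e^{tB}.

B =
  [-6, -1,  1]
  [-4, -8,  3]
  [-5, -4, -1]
e^{tB} =
  [-t*exp(-5*t) + exp(-5*t), -t*exp(-5*t), t*exp(-5*t)]
  [t^2*exp(-5*t)/2 - 4*t*exp(-5*t), t^2*exp(-5*t)/2 - 3*t*exp(-5*t) + exp(-5*t), -t^2*exp(-5*t)/2 + 3*t*exp(-5*t)]
  [t^2*exp(-5*t)/2 - 5*t*exp(-5*t), t^2*exp(-5*t)/2 - 4*t*exp(-5*t), -t^2*exp(-5*t)/2 + 4*t*exp(-5*t) + exp(-5*t)]

Strategy: write B = P · J · P⁻¹ where J is a Jordan canonical form, so e^{tB} = P · e^{tJ} · P⁻¹, and e^{tJ} can be computed block-by-block.

B has Jordan form
J =
  [-5,  1,  0]
  [ 0, -5,  1]
  [ 0,  0, -5]
(up to reordering of blocks).

Per-block formulas:
  For a 3×3 Jordan block J_3(-5): exp(t · J_3(-5)) = e^(-5t)·(I + t·N + (t^2/2)·N^2), where N is the 3×3 nilpotent shift.

After assembling e^{tJ} and conjugating by P, we get:

e^{tB} =
  [-t*exp(-5*t) + exp(-5*t), -t*exp(-5*t), t*exp(-5*t)]
  [t^2*exp(-5*t)/2 - 4*t*exp(-5*t), t^2*exp(-5*t)/2 - 3*t*exp(-5*t) + exp(-5*t), -t^2*exp(-5*t)/2 + 3*t*exp(-5*t)]
  [t^2*exp(-5*t)/2 - 5*t*exp(-5*t), t^2*exp(-5*t)/2 - 4*t*exp(-5*t), -t^2*exp(-5*t)/2 + 4*t*exp(-5*t) + exp(-5*t)]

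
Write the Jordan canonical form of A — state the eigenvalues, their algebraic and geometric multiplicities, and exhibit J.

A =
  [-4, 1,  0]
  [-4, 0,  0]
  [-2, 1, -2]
J_2(-2) ⊕ J_1(-2)

The characteristic polynomial is
  det(x·I − A) = x^3 + 6*x^2 + 12*x + 8 = (x + 2)^3

Eigenvalues and multiplicities (the geometric multiplicity of λ is n − rank(A − λI), which equals the number of Jordan blocks for λ):
  λ = -2: algebraic multiplicity = 3, geometric multiplicity = 2

Determining the block sizes for each eigenvalue:
  λ = -2: 2 blocks summing to 3 forces exactly one block of size 2 and the rest size 1 → block sizes [2, 1]

Assembling the blocks gives a Jordan form
J =
  [-2,  1,  0]
  [ 0, -2,  0]
  [ 0,  0, -2]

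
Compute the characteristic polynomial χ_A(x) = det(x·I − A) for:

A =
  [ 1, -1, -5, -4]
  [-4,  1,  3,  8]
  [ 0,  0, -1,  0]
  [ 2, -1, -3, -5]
x^4 + 4*x^3 + 6*x^2 + 4*x + 1

Expanding det(x·I − A) (e.g. by cofactor expansion or by noting that A is similar to its Jordan form J, which has the same characteristic polynomial as A) gives
  χ_A(x) = x^4 + 4*x^3 + 6*x^2 + 4*x + 1
which factors as (x + 1)^4. The eigenvalues (with algebraic multiplicities) are λ = -1 with multiplicity 4.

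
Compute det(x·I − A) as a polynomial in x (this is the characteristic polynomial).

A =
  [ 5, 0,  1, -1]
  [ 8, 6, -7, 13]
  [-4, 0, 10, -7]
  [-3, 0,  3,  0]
x^4 - 21*x^3 + 162*x^2 - 540*x + 648

Expanding det(x·I − A) (e.g. by cofactor expansion or by noting that A is similar to its Jordan form J, which has the same characteristic polynomial as A) gives
  χ_A(x) = x^4 - 21*x^3 + 162*x^2 - 540*x + 648
which factors as (x - 6)^3*(x - 3). The eigenvalues (with algebraic multiplicities) are λ = 3 with multiplicity 1, λ = 6 with multiplicity 3.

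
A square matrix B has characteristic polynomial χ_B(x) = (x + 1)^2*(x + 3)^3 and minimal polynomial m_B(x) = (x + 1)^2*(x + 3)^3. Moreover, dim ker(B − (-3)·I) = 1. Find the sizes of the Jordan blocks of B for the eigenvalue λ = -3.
Block sizes for λ = -3: [3]

Step 1 — from the characteristic polynomial, algebraic multiplicity of λ = -3 is 3. From dim ker(B − (-3)·I) = 1, there are exactly 1 Jordan blocks for λ = -3.
Step 2 — from the minimal polynomial, the factor (x + 3)^3 tells us the largest block for λ = -3 has size 3.
Step 3 — with total size 3, 1 blocks, and largest block 3, the block sizes (in nonincreasing order) are [3].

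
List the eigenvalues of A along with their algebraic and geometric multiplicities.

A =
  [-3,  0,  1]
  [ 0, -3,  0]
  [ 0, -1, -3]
λ = -3: alg = 3, geom = 1

Step 1 — factor the characteristic polynomial to read off the algebraic multiplicities:
  χ_A(x) = (x + 3)^3

Step 2 — compute geometric multiplicities via the rank-nullity identity g(λ) = n − rank(A − λI):
  rank(A − (-3)·I) = 2, so dim ker(A − (-3)·I) = n − 2 = 1

Summary:
  λ = -3: algebraic multiplicity = 3, geometric multiplicity = 1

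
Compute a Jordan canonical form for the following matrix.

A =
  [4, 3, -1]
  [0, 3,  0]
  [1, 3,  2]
J_2(3) ⊕ J_1(3)

The characteristic polynomial is
  det(x·I − A) = x^3 - 9*x^2 + 27*x - 27 = (x - 3)^3

Eigenvalues and multiplicities (the geometric multiplicity of λ is n − rank(A − λI), which equals the number of Jordan blocks for λ):
  λ = 3: algebraic multiplicity = 3, geometric multiplicity = 2

Determining the block sizes for each eigenvalue:
  λ = 3: 2 blocks summing to 3 forces exactly one block of size 2 and the rest size 1 → block sizes [2, 1]

Assembling the blocks gives a Jordan form
J =
  [3, 1, 0]
  [0, 3, 0]
  [0, 0, 3]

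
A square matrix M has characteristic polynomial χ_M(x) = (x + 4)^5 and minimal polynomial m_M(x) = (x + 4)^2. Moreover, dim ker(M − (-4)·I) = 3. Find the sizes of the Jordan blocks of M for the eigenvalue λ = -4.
Block sizes for λ = -4: [2, 2, 1]

Step 1 — from the characteristic polynomial, algebraic multiplicity of λ = -4 is 5. From dim ker(M − (-4)·I) = 3, there are exactly 3 Jordan blocks for λ = -4.
Step 2 — from the minimal polynomial, the factor (x + 4)^2 tells us the largest block for λ = -4 has size 2.
Step 3 — with total size 5, 3 blocks, and largest block 2, the block sizes (in nonincreasing order) are [2, 2, 1].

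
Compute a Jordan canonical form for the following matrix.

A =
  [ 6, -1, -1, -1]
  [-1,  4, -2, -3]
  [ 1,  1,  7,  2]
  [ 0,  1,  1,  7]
J_2(6) ⊕ J_2(6)

The characteristic polynomial is
  det(x·I − A) = x^4 - 24*x^3 + 216*x^2 - 864*x + 1296 = (x - 6)^4

Eigenvalues and multiplicities (the geometric multiplicity of λ is n − rank(A − λI), which equals the number of Jordan blocks for λ):
  λ = 6: algebraic multiplicity = 4, geometric multiplicity = 2

Determining the block sizes for each eigenvalue:
  λ = 6: with am = 4 and gm = 2, the partition is not yet determined (e.g. several partitions of 4 into 2 parts exist). Let N = A − (6)·I. Computing rank(N^1) = 2, rank(N^2) = 0; the number of blocks of size ≥ j is rank(N^{j−1}) − rank(N^j), giving [2, 2]. So we have 2 block(s) of size 2 → block sizes [2, 2]

Assembling the blocks gives a Jordan form
J =
  [6, 1, 0, 0]
  [0, 6, 0, 0]
  [0, 0, 6, 1]
  [0, 0, 0, 6]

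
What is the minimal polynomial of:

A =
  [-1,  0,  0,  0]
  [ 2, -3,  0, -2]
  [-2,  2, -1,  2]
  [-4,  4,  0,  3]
x^2 - 1

The characteristic polynomial is χ_A(x) = (x - 1)*(x + 1)^3, so the eigenvalues are known. The minimal polynomial is
  m_A(x) = Π_λ (x − λ)^{k_λ}
where k_λ is the size of the *largest* Jordan block for λ (equivalently, the smallest k with (A − λI)^k v = 0 for every generalised eigenvector v of λ).

  λ = -1: largest Jordan block has size 1, contributing (x + 1)
  λ = 1: largest Jordan block has size 1, contributing (x − 1)

So m_A(x) = (x - 1)*(x + 1) = x^2 - 1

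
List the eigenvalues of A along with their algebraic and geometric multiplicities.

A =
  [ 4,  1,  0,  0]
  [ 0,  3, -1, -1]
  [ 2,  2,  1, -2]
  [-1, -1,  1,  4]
λ = 3: alg = 4, geom = 2

Step 1 — factor the characteristic polynomial to read off the algebraic multiplicities:
  χ_A(x) = (x - 3)^4

Step 2 — compute geometric multiplicities via the rank-nullity identity g(λ) = n − rank(A − λI):
  rank(A − (3)·I) = 2, so dim ker(A − (3)·I) = n − 2 = 2

Summary:
  λ = 3: algebraic multiplicity = 4, geometric multiplicity = 2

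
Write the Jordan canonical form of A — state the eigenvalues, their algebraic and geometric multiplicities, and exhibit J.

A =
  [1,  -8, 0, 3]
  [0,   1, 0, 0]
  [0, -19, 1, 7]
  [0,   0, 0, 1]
J_2(1) ⊕ J_2(1)

The characteristic polynomial is
  det(x·I − A) = x^4 - 4*x^3 + 6*x^2 - 4*x + 1 = (x - 1)^4

Eigenvalues and multiplicities (the geometric multiplicity of λ is n − rank(A − λI), which equals the number of Jordan blocks for λ):
  λ = 1: algebraic multiplicity = 4, geometric multiplicity = 2

Determining the block sizes for each eigenvalue:
  λ = 1: with am = 4 and gm = 2, the partition is not yet determined (e.g. several partitions of 4 into 2 parts exist). Let N = A − (1)·I. Computing rank(N^1) = 2, rank(N^2) = 0; the number of blocks of size ≥ j is rank(N^{j−1}) − rank(N^j), giving [2, 2]. So we have 2 block(s) of size 2 → block sizes [2, 2]

Assembling the blocks gives a Jordan form
J =
  [1, 1, 0, 0]
  [0, 1, 0, 0]
  [0, 0, 1, 1]
  [0, 0, 0, 1]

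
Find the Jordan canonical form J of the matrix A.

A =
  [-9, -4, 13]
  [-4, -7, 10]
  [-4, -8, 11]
J_2(-3) ⊕ J_1(1)

The characteristic polynomial is
  det(x·I − A) = x^3 + 5*x^2 + 3*x - 9 = (x - 1)*(x + 3)^2

Eigenvalues and multiplicities (the geometric multiplicity of λ is n − rank(A − λI), which equals the number of Jordan blocks for λ):
  λ = -3: algebraic multiplicity = 2, geometric multiplicity = 1
  λ = 1: algebraic multiplicity = 1, geometric multiplicity = 1

Determining the block sizes for each eigenvalue:
  λ = -3: one block (gm = 1), so the single block has size am = 2 → block sizes [2]
  λ = 1: one block (gm = 1), so the single block has size am = 1 → block sizes [1]

Assembling the blocks gives a Jordan form
J =
  [-3,  1, 0]
  [ 0, -3, 0]
  [ 0,  0, 1]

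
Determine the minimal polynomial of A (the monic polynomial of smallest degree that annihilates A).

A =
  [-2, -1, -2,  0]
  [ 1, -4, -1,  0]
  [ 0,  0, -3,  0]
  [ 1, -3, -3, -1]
x^4 + 10*x^3 + 36*x^2 + 54*x + 27

The characteristic polynomial is χ_A(x) = (x + 1)*(x + 3)^3, so the eigenvalues are known. The minimal polynomial is
  m_A(x) = Π_λ (x − λ)^{k_λ}
where k_λ is the size of the *largest* Jordan block for λ (equivalently, the smallest k with (A − λI)^k v = 0 for every generalised eigenvector v of λ).

  λ = -3: largest Jordan block has size 3, contributing (x + 3)^3
  λ = -1: largest Jordan block has size 1, contributing (x + 1)

So m_A(x) = (x + 1)*(x + 3)^3 = x^4 + 10*x^3 + 36*x^2 + 54*x + 27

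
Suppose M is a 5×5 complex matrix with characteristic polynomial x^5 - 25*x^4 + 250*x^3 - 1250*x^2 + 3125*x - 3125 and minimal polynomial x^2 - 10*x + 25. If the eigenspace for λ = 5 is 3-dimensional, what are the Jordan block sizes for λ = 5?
Block sizes for λ = 5: [2, 2, 1]

Step 1 — from the characteristic polynomial, algebraic multiplicity of λ = 5 is 5. From dim ker(M − (5)·I) = 3, there are exactly 3 Jordan blocks for λ = 5.
Step 2 — from the minimal polynomial, the factor (x − 5)^2 tells us the largest block for λ = 5 has size 2.
Step 3 — with total size 5, 3 blocks, and largest block 2, the block sizes (in nonincreasing order) are [2, 2, 1].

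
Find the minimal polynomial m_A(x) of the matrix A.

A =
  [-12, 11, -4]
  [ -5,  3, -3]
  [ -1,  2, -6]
x^3 + 15*x^2 + 75*x + 125

The characteristic polynomial is χ_A(x) = (x + 5)^3, so the eigenvalues are known. The minimal polynomial is
  m_A(x) = Π_λ (x − λ)^{k_λ}
where k_λ is the size of the *largest* Jordan block for λ (equivalently, the smallest k with (A − λI)^k v = 0 for every generalised eigenvector v of λ).

  λ = -5: largest Jordan block has size 3, contributing (x + 5)^3

So m_A(x) = (x + 5)^3 = x^3 + 15*x^2 + 75*x + 125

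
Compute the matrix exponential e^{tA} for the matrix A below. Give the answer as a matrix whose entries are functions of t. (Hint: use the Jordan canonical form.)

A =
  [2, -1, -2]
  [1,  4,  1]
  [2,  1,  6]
e^{tA} =
  [-t^2*exp(4*t)/2 - 2*t*exp(4*t) + exp(4*t), -t*exp(4*t), -t^2*exp(4*t)/2 - 2*t*exp(4*t)]
  [t*exp(4*t), exp(4*t), t*exp(4*t)]
  [t^2*exp(4*t)/2 + 2*t*exp(4*t), t*exp(4*t), t^2*exp(4*t)/2 + 2*t*exp(4*t) + exp(4*t)]

Strategy: write A = P · J · P⁻¹ where J is a Jordan canonical form, so e^{tA} = P · e^{tJ} · P⁻¹, and e^{tJ} can be computed block-by-block.

A has Jordan form
J =
  [4, 1, 0]
  [0, 4, 1]
  [0, 0, 4]
(up to reordering of blocks).

Per-block formulas:
  For a 3×3 Jordan block J_3(4): exp(t · J_3(4)) = e^(4t)·(I + t·N + (t^2/2)·N^2), where N is the 3×3 nilpotent shift.

After assembling e^{tJ} and conjugating by P, we get:

e^{tA} =
  [-t^2*exp(4*t)/2 - 2*t*exp(4*t) + exp(4*t), -t*exp(4*t), -t^2*exp(4*t)/2 - 2*t*exp(4*t)]
  [t*exp(4*t), exp(4*t), t*exp(4*t)]
  [t^2*exp(4*t)/2 + 2*t*exp(4*t), t*exp(4*t), t^2*exp(4*t)/2 + 2*t*exp(4*t) + exp(4*t)]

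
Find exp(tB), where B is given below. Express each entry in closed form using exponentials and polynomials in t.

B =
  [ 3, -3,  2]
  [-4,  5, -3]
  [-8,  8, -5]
e^{tB} =
  [2*t*exp(t) + exp(t), -t^2*exp(t) - 3*t*exp(t), t^2*exp(t)/2 + 2*t*exp(t)]
  [-4*t*exp(t), 2*t^2*exp(t) + 4*t*exp(t) + exp(t), -t^2*exp(t) - 3*t*exp(t)]
  [-8*t*exp(t), 4*t^2*exp(t) + 8*t*exp(t), -2*t^2*exp(t) - 6*t*exp(t) + exp(t)]

Strategy: write B = P · J · P⁻¹ where J is a Jordan canonical form, so e^{tB} = P · e^{tJ} · P⁻¹, and e^{tJ} can be computed block-by-block.

B has Jordan form
J =
  [1, 1, 0]
  [0, 1, 1]
  [0, 0, 1]
(up to reordering of blocks).

Per-block formulas:
  For a 3×3 Jordan block J_3(1): exp(t · J_3(1)) = e^(1t)·(I + t·N + (t^2/2)·N^2), where N is the 3×3 nilpotent shift.

After assembling e^{tJ} and conjugating by P, we get:

e^{tB} =
  [2*t*exp(t) + exp(t), -t^2*exp(t) - 3*t*exp(t), t^2*exp(t)/2 + 2*t*exp(t)]
  [-4*t*exp(t), 2*t^2*exp(t) + 4*t*exp(t) + exp(t), -t^2*exp(t) - 3*t*exp(t)]
  [-8*t*exp(t), 4*t^2*exp(t) + 8*t*exp(t), -2*t^2*exp(t) - 6*t*exp(t) + exp(t)]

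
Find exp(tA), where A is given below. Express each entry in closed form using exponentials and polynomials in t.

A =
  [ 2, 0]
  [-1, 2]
e^{tA} =
  [exp(2*t), 0]
  [-t*exp(2*t), exp(2*t)]

Strategy: write A = P · J · P⁻¹ where J is a Jordan canonical form, so e^{tA} = P · e^{tJ} · P⁻¹, and e^{tJ} can be computed block-by-block.

A has Jordan form
J =
  [2, 1]
  [0, 2]
(up to reordering of blocks).

Per-block formulas:
  For a 2×2 Jordan block J_2(2): exp(t · J_2(2)) = e^(2t)·(I + t·N), where N is the 2×2 nilpotent shift.

After assembling e^{tJ} and conjugating by P, we get:

e^{tA} =
  [exp(2*t), 0]
  [-t*exp(2*t), exp(2*t)]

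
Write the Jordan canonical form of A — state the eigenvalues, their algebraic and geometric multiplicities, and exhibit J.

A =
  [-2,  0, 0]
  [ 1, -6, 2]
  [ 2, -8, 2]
J_2(-2) ⊕ J_1(-2)

The characteristic polynomial is
  det(x·I − A) = x^3 + 6*x^2 + 12*x + 8 = (x + 2)^3

Eigenvalues and multiplicities (the geometric multiplicity of λ is n − rank(A − λI), which equals the number of Jordan blocks for λ):
  λ = -2: algebraic multiplicity = 3, geometric multiplicity = 2

Determining the block sizes for each eigenvalue:
  λ = -2: 2 blocks summing to 3 forces exactly one block of size 2 and the rest size 1 → block sizes [2, 1]

Assembling the blocks gives a Jordan form
J =
  [-2,  1,  0]
  [ 0, -2,  0]
  [ 0,  0, -2]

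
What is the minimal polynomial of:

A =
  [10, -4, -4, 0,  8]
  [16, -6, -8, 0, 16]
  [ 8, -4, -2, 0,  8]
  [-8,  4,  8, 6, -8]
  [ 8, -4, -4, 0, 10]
x^2 - 8*x + 12

The characteristic polynomial is χ_A(x) = (x - 6)^2*(x - 2)^3, so the eigenvalues are known. The minimal polynomial is
  m_A(x) = Π_λ (x − λ)^{k_λ}
where k_λ is the size of the *largest* Jordan block for λ (equivalently, the smallest k with (A − λI)^k v = 0 for every generalised eigenvector v of λ).

  λ = 2: largest Jordan block has size 1, contributing (x − 2)
  λ = 6: largest Jordan block has size 1, contributing (x − 6)

So m_A(x) = (x - 6)*(x - 2) = x^2 - 8*x + 12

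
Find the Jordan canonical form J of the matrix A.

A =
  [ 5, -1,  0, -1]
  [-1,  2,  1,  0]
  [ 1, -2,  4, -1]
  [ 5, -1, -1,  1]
J_2(3) ⊕ J_2(3)

The characteristic polynomial is
  det(x·I − A) = x^4 - 12*x^3 + 54*x^2 - 108*x + 81 = (x - 3)^4

Eigenvalues and multiplicities (the geometric multiplicity of λ is n − rank(A − λI), which equals the number of Jordan blocks for λ):
  λ = 3: algebraic multiplicity = 4, geometric multiplicity = 2

Determining the block sizes for each eigenvalue:
  λ = 3: with am = 4 and gm = 2, the partition is not yet determined (e.g. several partitions of 4 into 2 parts exist). Let N = A − (3)·I. Computing rank(N^1) = 2, rank(N^2) = 0; the number of blocks of size ≥ j is rank(N^{j−1}) − rank(N^j), giving [2, 2]. So we have 2 block(s) of size 2 → block sizes [2, 2]

Assembling the blocks gives a Jordan form
J =
  [3, 1, 0, 0]
  [0, 3, 0, 0]
  [0, 0, 3, 1]
  [0, 0, 0, 3]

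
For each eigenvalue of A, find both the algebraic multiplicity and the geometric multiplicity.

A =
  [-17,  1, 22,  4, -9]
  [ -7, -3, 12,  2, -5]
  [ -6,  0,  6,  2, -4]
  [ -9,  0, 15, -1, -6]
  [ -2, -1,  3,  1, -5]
λ = -4: alg = 5, geom = 3

Step 1 — factor the characteristic polynomial to read off the algebraic multiplicities:
  χ_A(x) = (x + 4)^5

Step 2 — compute geometric multiplicities via the rank-nullity identity g(λ) = n − rank(A − λI):
  rank(A − (-4)·I) = 2, so dim ker(A − (-4)·I) = n − 2 = 3

Summary:
  λ = -4: algebraic multiplicity = 5, geometric multiplicity = 3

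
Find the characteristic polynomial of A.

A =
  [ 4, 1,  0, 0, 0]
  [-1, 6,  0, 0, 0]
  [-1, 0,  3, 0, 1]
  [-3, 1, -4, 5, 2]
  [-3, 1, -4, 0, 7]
x^5 - 25*x^4 + 250*x^3 - 1250*x^2 + 3125*x - 3125

Expanding det(x·I − A) (e.g. by cofactor expansion or by noting that A is similar to its Jordan form J, which has the same characteristic polynomial as A) gives
  χ_A(x) = x^5 - 25*x^4 + 250*x^3 - 1250*x^2 + 3125*x - 3125
which factors as (x - 5)^5. The eigenvalues (with algebraic multiplicities) are λ = 5 with multiplicity 5.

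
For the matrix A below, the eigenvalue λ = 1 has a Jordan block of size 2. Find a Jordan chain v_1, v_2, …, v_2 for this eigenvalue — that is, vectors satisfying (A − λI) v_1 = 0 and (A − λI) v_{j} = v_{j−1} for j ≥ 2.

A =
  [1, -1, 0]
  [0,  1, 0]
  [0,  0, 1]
A Jordan chain for λ = 1 of length 2:
v_1 = (-1, 0, 0)ᵀ
v_2 = (0, 1, 0)ᵀ

Let N = A − (1)·I. We want v_2 with N^2 v_2 = 0 but N^1 v_2 ≠ 0; then v_{j-1} := N · v_j for j = 2, …, 2.

Pick v_2 = (0, 1, 0)ᵀ.
Then v_1 = N · v_2 = (-1, 0, 0)ᵀ.

Sanity check: (A − (1)·I) v_1 = (0, 0, 0)ᵀ = 0. ✓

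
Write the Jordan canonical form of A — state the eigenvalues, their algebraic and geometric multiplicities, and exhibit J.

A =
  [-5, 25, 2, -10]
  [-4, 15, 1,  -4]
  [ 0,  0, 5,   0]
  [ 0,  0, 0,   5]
J_3(5) ⊕ J_1(5)

The characteristic polynomial is
  det(x·I − A) = x^4 - 20*x^3 + 150*x^2 - 500*x + 625 = (x - 5)^4

Eigenvalues and multiplicities (the geometric multiplicity of λ is n − rank(A − λI), which equals the number of Jordan blocks for λ):
  λ = 5: algebraic multiplicity = 4, geometric multiplicity = 2

Determining the block sizes for each eigenvalue:
  λ = 5: with am = 4 and gm = 2, the partition is not yet determined (e.g. several partitions of 4 into 2 parts exist). Let N = A − (5)·I. Computing rank(N^1) = 2, rank(N^2) = 1, rank(N^3) = 0; the number of blocks of size ≥ j is rank(N^{j−1}) − rank(N^j), giving [2, 1, 1]. So we have 1 block(s) of size 3, 1 block(s) of size 1 → block sizes [3, 1]

Assembling the blocks gives a Jordan form
J =
  [5, 1, 0, 0]
  [0, 5, 1, 0]
  [0, 0, 5, 0]
  [0, 0, 0, 5]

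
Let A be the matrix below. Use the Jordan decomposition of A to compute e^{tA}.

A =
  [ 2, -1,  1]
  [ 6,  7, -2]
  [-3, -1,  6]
e^{tA} =
  [-3*t*exp(5*t) + exp(5*t), -t*exp(5*t), t*exp(5*t)]
  [6*t*exp(5*t), 2*t*exp(5*t) + exp(5*t), -2*t*exp(5*t)]
  [-3*t*exp(5*t), -t*exp(5*t), t*exp(5*t) + exp(5*t)]

Strategy: write A = P · J · P⁻¹ where J is a Jordan canonical form, so e^{tA} = P · e^{tJ} · P⁻¹, and e^{tJ} can be computed block-by-block.

A has Jordan form
J =
  [5, 1, 0]
  [0, 5, 0]
  [0, 0, 5]
(up to reordering of blocks).

Per-block formulas:
  For a 1×1 block at λ = 5: exp(t · [5]) = [e^(5t)].
  For a 2×2 Jordan block J_2(5): exp(t · J_2(5)) = e^(5t)·(I + t·N), where N is the 2×2 nilpotent shift.

After assembling e^{tJ} and conjugating by P, we get:

e^{tA} =
  [-3*t*exp(5*t) + exp(5*t), -t*exp(5*t), t*exp(5*t)]
  [6*t*exp(5*t), 2*t*exp(5*t) + exp(5*t), -2*t*exp(5*t)]
  [-3*t*exp(5*t), -t*exp(5*t), t*exp(5*t) + exp(5*t)]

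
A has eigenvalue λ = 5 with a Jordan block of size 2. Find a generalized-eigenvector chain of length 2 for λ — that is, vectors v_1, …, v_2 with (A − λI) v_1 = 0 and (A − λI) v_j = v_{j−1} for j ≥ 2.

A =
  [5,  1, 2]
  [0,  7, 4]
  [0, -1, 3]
A Jordan chain for λ = 5 of length 2:
v_1 = (1, 2, -1)ᵀ
v_2 = (0, 1, 0)ᵀ

Let N = A − (5)·I. We want v_2 with N^2 v_2 = 0 but N^1 v_2 ≠ 0; then v_{j-1} := N · v_j for j = 2, …, 2.

Pick v_2 = (0, 1, 0)ᵀ.
Then v_1 = N · v_2 = (1, 2, -1)ᵀ.

Sanity check: (A − (5)·I) v_1 = (0, 0, 0)ᵀ = 0. ✓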